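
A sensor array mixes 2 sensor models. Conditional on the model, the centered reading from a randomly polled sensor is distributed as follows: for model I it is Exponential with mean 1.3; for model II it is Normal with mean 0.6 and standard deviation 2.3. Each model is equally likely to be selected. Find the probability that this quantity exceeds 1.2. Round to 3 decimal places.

Conditional on each model, P(X > 1.2): I: 0.397295; II: 0.397097.
By total probability, P(X > 1.2) = 0.5·0.397295 + 0.5·0.397097 = 0.397196.

0.397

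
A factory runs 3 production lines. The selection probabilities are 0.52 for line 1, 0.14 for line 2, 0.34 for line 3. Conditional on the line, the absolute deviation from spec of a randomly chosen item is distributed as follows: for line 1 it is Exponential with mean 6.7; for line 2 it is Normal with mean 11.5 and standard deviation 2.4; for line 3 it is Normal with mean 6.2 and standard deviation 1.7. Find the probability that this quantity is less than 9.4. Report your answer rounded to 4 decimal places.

0.7487

Conditional on each line, P(X < 9.4): 1: 0.754138; 2: 0.190787; 3: 0.970106.
By total probability, P(X < 9.4) = 0.52·0.754138 + 0.14·0.190787 + 0.34·0.970106 = 0.748698.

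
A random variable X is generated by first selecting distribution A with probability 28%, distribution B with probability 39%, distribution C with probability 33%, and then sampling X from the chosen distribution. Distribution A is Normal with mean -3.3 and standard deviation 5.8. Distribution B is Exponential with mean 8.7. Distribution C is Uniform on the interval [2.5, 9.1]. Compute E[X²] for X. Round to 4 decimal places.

For each component E[X²] = Var + (mean)², giving A: 44.53; B: 151.38; C: 37.27.
Overall E[X²] = 0.28·44.53 + 0.39·151.38 + 0.33·37.27 = 83.8057.

83.8057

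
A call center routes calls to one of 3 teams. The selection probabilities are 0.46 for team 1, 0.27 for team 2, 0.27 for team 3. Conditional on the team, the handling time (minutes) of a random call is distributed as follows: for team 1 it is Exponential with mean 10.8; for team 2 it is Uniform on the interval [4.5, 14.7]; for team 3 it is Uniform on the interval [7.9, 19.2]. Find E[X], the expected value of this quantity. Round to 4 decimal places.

Component means — 1: 10.8; 2: 9.6; 3: 13.55.
E[X] = 0.46·10.8 + 0.27·9.6 + 0.27·13.55 = 11.2185.

11.2185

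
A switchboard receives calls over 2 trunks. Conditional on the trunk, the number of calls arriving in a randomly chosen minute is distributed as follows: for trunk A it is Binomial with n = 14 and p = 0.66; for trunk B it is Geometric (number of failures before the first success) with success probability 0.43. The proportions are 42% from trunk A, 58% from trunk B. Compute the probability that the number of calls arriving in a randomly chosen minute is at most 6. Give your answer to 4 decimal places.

0.5957

Conditional on each trunk, P(X ≤ 6): A: 0.0643058; B: 0.980451.
By total probability, P(X ≤ 6) = 0.42·0.0643058 + 0.58·0.980451 = 0.59567.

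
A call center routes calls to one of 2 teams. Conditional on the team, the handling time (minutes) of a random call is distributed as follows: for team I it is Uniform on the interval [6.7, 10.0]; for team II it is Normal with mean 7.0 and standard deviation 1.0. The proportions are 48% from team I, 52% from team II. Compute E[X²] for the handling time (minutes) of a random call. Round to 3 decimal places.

59.902

For each component E[X²] = Var + (mean)², giving I: 70.63; II: 50.
Overall E[X²] = 0.48·70.63 + 0.52·50 = 59.9024.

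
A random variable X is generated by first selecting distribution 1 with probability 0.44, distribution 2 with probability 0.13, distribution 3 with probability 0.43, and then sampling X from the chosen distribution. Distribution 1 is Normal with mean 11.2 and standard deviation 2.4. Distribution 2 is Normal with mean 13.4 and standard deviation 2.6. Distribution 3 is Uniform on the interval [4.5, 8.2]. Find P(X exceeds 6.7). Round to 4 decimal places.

Conditional on each component, P(X > 6.7): 1: 0.969604; 2: 0.995016; 3: 0.405405.
By total probability, P(X > 6.7) = 0.44·0.969604 + 0.13·0.995016 + 0.43·0.405405 = 0.730302.

0.7303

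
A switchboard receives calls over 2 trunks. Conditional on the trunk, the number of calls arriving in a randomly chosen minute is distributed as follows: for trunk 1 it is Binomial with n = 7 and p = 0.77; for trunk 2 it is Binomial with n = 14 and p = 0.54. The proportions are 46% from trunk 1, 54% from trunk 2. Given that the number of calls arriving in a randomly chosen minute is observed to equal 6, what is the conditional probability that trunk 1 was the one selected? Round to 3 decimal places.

Likelihoods P(X=6 | ·): 1: 0.33556; 2: 0.149273.
Posterior ∝ prior × likelihood. Numerator for 1: 0.46·0.33556 = 0.154358.
Normalizing constant: 0.46·0.33556 + 0.54·0.149273 = 0.234965.
P(1 | observation) = 0.154358 / 0.234965 = 0.656939.

0.657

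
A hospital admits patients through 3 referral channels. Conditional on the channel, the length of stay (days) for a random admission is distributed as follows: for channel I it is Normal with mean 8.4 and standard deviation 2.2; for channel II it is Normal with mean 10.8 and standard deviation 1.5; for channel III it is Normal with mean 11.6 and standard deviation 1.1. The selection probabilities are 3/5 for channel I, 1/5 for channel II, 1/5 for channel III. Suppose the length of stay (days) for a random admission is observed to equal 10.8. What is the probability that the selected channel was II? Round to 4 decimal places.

Likelihoods f(10.8 | ·): I: 0.100015; II: 0.265962; III: 0.278396.
Posterior ∝ prior × likelihood. Numerator for II: 0.2·0.265962 = 0.0531923.
Normalizing constant: 0.6·0.100015 + 0.2·0.265962 + 0.2·0.278396 = 0.16888.
P(II | observation) = 0.0531923 / 0.16888 = 0.31497.

0.3150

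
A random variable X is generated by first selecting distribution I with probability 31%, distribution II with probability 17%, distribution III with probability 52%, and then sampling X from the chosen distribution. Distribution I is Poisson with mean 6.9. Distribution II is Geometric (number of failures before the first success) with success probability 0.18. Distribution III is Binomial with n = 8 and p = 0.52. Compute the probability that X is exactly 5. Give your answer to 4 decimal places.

0.1745

Conditional on each component, P(X = 5): I: 0.131351; II: 0.0667332; III: 0.235466.
By total probability, P(X = 5) = 0.31·0.131351 + 0.17·0.0667332 + 0.52·0.235466 = 0.174506.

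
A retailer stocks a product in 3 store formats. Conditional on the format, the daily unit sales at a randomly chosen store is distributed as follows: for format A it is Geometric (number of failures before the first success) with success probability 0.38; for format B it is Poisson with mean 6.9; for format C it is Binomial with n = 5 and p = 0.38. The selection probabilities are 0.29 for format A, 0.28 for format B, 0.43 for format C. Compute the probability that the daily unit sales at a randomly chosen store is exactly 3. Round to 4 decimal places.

0.1324

Conditional on each format, P(X = 3): A: 0.0905646; B: 0.0551778; C: 0.210928.
By total probability, P(X = 3) = 0.29·0.0905646 + 0.28·0.0551778 + 0.43·0.210928 = 0.132413.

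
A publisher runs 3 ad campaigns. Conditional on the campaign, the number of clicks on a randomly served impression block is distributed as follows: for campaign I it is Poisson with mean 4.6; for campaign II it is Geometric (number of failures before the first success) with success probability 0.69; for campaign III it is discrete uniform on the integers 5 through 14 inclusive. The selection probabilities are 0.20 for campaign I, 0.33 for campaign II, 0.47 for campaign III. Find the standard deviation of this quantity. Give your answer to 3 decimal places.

4.595

Per component, I: μ=4.6, E[X²]=25.76; II: μ=0.449275, E[X²]=0.852972; III: μ=9.5, E[X²]=98.5.
E[X] = 0.2·4.6 + 0.33·0.449275 + 0.47·9.5 = 5.53326.
E[X²] = 0.2·25.76 + 0.33·0.852972 + 0.47·98.5 = 51.7285.
Var(X) = E[X²] − (E[X])² = 51.7285 − 30.617 = 21.1115.
SD(X) = √21.1115 = 4.59473.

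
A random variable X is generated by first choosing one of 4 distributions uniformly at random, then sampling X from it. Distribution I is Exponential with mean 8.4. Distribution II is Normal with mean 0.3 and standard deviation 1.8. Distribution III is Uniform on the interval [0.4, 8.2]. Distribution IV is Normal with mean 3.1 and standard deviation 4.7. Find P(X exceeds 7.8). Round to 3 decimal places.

0.151

Conditional on each component, P(X > 7.8): I: 0.395118; II: 1.54543e-05; III: 0.0512821; IV: 0.158655.
By total probability, P(X > 7.8) = 0.25·0.395118 + 0.25·1.54543e-05 + 0.25·0.0512821 + 0.25·0.158655 = 0.151268.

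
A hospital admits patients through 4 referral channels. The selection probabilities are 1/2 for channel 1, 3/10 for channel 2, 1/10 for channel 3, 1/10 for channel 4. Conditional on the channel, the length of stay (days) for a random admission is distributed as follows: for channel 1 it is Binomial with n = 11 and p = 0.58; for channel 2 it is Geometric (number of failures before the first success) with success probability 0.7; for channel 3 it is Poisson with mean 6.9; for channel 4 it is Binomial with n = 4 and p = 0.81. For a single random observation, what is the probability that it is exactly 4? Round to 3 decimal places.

0.097

Conditional on each channel, P(X = 4): 1: 0.0860936; 2: 0.00567; 3: 0.0951816; 4: 0.430467.
By total probability, P(X = 4) = 0.5·0.0860936 + 0.3·0.00567 + 0.1·0.0951816 + 0.1·0.430467 = 0.0973127.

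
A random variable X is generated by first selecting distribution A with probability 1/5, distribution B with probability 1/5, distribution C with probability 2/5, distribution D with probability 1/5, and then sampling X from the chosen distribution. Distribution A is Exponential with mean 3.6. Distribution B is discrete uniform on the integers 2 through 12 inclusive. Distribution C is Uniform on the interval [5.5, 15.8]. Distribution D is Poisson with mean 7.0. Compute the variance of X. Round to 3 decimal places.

16.561

Per component, A: μ=3.6, E[X²]=25.92; B: μ=7, E[X²]=59; C: μ=10.65, E[X²]=122.263; D: μ=7, E[X²]=56.
E[X] = 0.2·3.6 + 0.2·7 + 0.4·10.65 + 0.2·7 = 7.78.
E[X²] = 0.2·25.92 + 0.2·59 + 0.4·122.263 + 0.2·56 = 77.0893.
Var(X) = E[X²] − (E[X])² = 77.0893 − 60.5284 = 16.5609.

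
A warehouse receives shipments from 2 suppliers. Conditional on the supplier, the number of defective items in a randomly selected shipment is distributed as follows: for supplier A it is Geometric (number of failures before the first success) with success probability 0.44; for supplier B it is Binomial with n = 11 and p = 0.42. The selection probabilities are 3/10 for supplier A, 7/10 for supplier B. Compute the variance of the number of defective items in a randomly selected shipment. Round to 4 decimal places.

5.0964

Per component, A: μ=1.27273, E[X²]=4.5124; B: μ=4.62, E[X²]=24.024.
E[X] = 0.3·1.27273 + 0.7·4.62 = 3.61582.
E[X²] = 0.3·4.5124 + 0.7·24.024 = 18.1705.
Var(X) = E[X²] − (E[X])² = 18.1705 − 13.0741 = 5.09638.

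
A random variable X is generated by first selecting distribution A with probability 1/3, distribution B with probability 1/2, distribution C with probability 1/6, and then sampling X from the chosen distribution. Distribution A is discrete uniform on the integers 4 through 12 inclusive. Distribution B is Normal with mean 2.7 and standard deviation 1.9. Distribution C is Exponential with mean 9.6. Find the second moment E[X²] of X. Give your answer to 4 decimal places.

For each component E[X²] = Var + (mean)², giving A: 70.6667; B: 10.9; C: 184.32.
Overall E[X²] = 0.333333·70.6667 + 0.5·10.9 + 0.166667·184.32 = 59.7256.

59.7256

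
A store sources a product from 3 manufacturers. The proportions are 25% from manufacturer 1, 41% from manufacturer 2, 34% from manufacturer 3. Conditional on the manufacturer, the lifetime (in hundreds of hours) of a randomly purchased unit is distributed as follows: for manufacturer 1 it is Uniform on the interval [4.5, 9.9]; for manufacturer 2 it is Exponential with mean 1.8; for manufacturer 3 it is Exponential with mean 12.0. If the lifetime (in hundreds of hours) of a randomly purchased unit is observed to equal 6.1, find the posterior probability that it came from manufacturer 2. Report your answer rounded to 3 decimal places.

0.108

Likelihoods f(6.1 | ·): 1: 0.185185; 2: 0.0187479; 3: 0.0501248.
Posterior ∝ prior × likelihood. Numerator for 2: 0.41·0.0187479 = 0.00768662.
Normalizing constant: 0.25·0.185185 + 0.41·0.0187479 + 0.34·0.0501248 = 0.0710253.
P(2 | observation) = 0.00768662 / 0.0710253 = 0.108224.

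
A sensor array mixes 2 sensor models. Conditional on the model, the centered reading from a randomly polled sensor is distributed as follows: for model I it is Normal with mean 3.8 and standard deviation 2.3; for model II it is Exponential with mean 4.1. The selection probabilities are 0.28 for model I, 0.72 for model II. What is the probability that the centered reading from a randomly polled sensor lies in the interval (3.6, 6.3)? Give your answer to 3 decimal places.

0.255

Conditional on each model, P(3.6 < X < 6.3): I: 0.396119; II: 0.200479.
By total probability, P(3.6 < X < 6.3) = 0.28·0.396119 + 0.72·0.200479 = 0.255258.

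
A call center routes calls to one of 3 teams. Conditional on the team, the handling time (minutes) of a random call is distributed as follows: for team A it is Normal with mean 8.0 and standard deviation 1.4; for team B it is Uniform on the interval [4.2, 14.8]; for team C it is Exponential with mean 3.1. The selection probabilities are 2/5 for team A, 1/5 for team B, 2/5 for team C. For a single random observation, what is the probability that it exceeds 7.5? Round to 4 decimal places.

0.4291

Conditional on each team, P(X > 7.5): A: 0.639508; B: 0.688679; C: 0.088979.
By total probability, P(X > 7.5) = 0.4·0.639508 + 0.2·0.688679 + 0.4·0.088979 = 0.42913.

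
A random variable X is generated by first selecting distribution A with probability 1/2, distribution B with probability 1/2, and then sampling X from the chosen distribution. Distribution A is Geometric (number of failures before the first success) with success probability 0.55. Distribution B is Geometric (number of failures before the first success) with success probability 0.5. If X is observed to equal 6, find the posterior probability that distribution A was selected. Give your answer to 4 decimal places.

0.3689

Likelihoods P(X=6 | ·): A: 0.00456707; B: 0.0078125.
Posterior ∝ prior × likelihood. Numerator for A: 0.5·0.00456707 = 0.00228354.
Normalizing constant: 0.5·0.00456707 + 0.5·0.0078125 = 0.00618979.
P(A | observation) = 0.00228354 / 0.00618979 = 0.36892.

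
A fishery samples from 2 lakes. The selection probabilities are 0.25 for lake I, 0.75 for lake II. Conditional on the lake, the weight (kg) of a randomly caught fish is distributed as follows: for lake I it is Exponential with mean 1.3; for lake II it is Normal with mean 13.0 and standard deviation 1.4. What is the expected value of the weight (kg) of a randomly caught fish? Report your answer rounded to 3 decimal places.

10.075

Component means — I: 1.3; II: 13.
E[X] = 0.25·1.3 + 0.75·13 = 10.075.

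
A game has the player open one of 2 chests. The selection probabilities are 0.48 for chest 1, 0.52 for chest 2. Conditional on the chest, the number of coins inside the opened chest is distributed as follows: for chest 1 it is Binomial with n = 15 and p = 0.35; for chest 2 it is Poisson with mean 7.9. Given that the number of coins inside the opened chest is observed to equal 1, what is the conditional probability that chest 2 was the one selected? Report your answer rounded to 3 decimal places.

0.201

Likelihoods P(X=1 | ·): 1: 0.0126167; 2: 0.00292887.
Posterior ∝ prior × likelihood. Numerator for 2: 0.52·0.00292887 = 0.00152301.
Normalizing constant: 0.48·0.0126167 + 0.52·0.00292887 = 0.00757904.
P(2 | observation) = 0.00152301 / 0.00757904 = 0.200951.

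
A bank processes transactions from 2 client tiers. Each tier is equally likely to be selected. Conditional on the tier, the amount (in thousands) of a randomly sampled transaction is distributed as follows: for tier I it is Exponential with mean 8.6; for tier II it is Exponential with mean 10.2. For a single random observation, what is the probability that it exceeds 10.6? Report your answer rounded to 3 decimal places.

Conditional on each tier, P(X > 10.6): I: 0.291546; II: 0.353732.
By total probability, P(X > 10.6) = 0.5·0.291546 + 0.5·0.353732 = 0.322639.

0.323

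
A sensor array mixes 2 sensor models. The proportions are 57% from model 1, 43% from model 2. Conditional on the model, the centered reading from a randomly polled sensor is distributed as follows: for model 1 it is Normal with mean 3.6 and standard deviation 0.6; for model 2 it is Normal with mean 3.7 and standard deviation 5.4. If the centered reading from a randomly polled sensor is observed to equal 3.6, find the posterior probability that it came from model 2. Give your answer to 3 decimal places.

Likelihoods f(3.6 | ·): 1: 0.664904; 2: 0.0738655.
Posterior ∝ prior × likelihood. Numerator for 2: 0.43·0.0738655 = 0.0317622.
Normalizing constant: 0.57·0.664904 + 0.43·0.0738655 = 0.410757.
P(2 | observation) = 0.0317622 / 0.410757 = 0.0773259.

0.077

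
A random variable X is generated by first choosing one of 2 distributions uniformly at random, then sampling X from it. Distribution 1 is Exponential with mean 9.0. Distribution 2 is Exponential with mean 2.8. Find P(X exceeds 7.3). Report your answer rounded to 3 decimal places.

0.259

Conditional on each component, P(X > 7.3): 1: 0.444364; 2: 0.0737449.
By total probability, P(X > 7.3) = 0.5·0.444364 + 0.5·0.0737449 = 0.259054.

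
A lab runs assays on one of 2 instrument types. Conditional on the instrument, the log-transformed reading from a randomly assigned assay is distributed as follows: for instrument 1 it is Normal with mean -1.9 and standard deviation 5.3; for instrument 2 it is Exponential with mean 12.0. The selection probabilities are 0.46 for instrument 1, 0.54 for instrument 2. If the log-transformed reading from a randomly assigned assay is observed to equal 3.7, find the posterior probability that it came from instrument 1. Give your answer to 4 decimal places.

Likelihoods f(3.7 | ·): 1: 0.0430733; 2: 0.0612225.
Posterior ∝ prior × likelihood. Numerator for 1: 0.46·0.0430733 = 0.0198137.
Normalizing constant: 0.46·0.0430733 + 0.54·0.0612225 = 0.0528739.
P(1 | observation) = 0.0198137 / 0.0528739 = 0.374736.

0.3747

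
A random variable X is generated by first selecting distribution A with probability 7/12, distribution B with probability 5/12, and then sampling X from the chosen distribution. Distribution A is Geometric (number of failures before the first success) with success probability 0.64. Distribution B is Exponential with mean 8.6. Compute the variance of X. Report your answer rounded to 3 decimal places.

Per component, A: μ=0.5625, E[X²]=1.19531; B: μ=8.6, E[X²]=147.92.
E[X] = 0.583333·0.5625 + 0.416667·8.6 = 3.91146.
E[X²] = 0.583333·1.19531 + 0.416667·147.92 = 62.3306.
Var(X) = E[X²] − (E[X])² = 62.3306 − 15.2995 = 47.0311.

47.031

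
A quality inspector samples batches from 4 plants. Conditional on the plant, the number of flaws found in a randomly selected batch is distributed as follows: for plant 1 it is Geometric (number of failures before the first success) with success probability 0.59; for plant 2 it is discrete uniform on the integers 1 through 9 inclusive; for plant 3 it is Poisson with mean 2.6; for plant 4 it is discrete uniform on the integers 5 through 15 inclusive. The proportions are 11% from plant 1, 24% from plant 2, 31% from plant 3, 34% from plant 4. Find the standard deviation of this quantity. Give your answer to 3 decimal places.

Per component, 1: μ=0.694915, E[X²]=1.66073; 2: μ=5, E[X²]=31.6667; 3: μ=2.6, E[X²]=9.36; 4: μ=10, E[X²]=110.
E[X] = 0.11·0.694915 + 0.24·5 + 0.31·2.6 + 0.34·10 = 5.48244.
E[X²] = 0.11·1.66073 + 0.24·31.6667 + 0.31·9.36 + 0.34·110 = 48.0843.
Var(X) = E[X²] − (E[X])² = 48.0843 − 30.0572 = 18.0271.
SD(X) = √18.0271 = 4.24584.

4.246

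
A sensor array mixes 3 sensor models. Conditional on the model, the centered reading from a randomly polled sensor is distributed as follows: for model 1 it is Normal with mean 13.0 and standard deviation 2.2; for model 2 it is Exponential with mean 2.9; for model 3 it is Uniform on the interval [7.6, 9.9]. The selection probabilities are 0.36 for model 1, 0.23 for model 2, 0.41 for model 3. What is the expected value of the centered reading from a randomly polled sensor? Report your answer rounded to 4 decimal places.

8.9345

Component means — 1: 13; 2: 2.9; 3: 8.75.
E[X] = 0.36·13 + 0.23·2.9 + 0.41·8.75 = 8.9345.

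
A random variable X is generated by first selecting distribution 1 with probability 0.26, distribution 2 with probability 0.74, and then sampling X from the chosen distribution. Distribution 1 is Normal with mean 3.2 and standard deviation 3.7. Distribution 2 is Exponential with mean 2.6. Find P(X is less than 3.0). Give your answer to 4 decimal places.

Conditional on each component, P(X < 3.0): 1: 0.478446; 2: 0.684579.
By total probability, P(X < 3.0) = 0.26·0.478446 + 0.74·0.684579 = 0.630984.

0.6310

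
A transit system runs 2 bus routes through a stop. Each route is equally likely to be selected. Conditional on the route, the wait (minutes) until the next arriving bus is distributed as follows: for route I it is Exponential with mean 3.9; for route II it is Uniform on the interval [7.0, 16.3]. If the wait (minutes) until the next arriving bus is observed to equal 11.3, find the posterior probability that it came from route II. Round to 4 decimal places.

0.8837

Likelihoods f(11.3 | ·): I: 0.0141447; II: 0.107527.
Posterior ∝ prior × likelihood. Numerator for II: 0.5·0.107527 = 0.0537634.
Normalizing constant: 0.5·0.0141447 + 0.5·0.107527 = 0.0608358.
P(II | observation) = 0.0537634 / 0.0608358 = 0.883747.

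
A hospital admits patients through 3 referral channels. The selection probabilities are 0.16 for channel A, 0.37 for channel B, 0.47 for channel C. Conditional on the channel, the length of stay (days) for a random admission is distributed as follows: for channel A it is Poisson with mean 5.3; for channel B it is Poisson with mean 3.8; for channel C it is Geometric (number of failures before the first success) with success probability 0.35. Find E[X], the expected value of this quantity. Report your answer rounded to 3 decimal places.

3.127

Component means — A: 5.3; B: 3.8; C: 1.85714.
E[X] = 0.16·5.3 + 0.37·3.8 + 0.47·1.85714 = 3.12686.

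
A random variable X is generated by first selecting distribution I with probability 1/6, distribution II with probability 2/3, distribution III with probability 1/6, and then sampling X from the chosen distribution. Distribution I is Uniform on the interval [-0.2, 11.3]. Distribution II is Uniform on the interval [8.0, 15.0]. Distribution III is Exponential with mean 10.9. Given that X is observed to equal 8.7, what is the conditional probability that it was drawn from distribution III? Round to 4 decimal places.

0.0590

Likelihoods f(8.7 | ·): I: 0.0869565; II: 0.142857; III: 0.0412985.
Posterior ∝ prior × likelihood. Numerator for III: 0.166667·0.0412985 = 0.00688309.
Normalizing constant: 0.166667·0.0869565 + 0.666667·0.142857 + 0.166667·0.0412985 = 0.116614.
P(III | observation) = 0.00688309 / 0.116614 = 0.0590246.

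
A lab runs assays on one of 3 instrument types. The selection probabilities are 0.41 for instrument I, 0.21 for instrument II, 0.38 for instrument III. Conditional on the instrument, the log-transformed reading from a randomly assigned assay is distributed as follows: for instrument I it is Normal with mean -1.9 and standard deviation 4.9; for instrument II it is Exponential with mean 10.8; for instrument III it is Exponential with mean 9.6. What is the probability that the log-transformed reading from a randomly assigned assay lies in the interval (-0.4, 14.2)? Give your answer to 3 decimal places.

Conditional on each instrument, P(-0.4 < X < 14.2): I: 0.379247; II: 0.731476; III: 0.772173.
By total probability, P(-0.4 < X < 14.2) = 0.41·0.379247 + 0.21·0.731476 + 0.38·0.772173 = 0.602527.

0.603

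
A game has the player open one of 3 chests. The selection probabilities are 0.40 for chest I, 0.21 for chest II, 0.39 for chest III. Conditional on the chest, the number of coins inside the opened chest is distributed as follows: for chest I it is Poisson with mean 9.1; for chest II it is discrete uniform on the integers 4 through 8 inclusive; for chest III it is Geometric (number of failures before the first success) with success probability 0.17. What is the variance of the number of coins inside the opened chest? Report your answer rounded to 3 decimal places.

Per component, I: μ=9.1, E[X²]=91.91; II: μ=6, E[X²]=38; III: μ=4.88235, E[X²]=52.5571.
E[X] = 0.4·9.1 + 0.21·6 + 0.39·4.88235 = 6.80412.
E[X²] = 0.4·91.91 + 0.21·38 + 0.39·52.5571 = 65.2413.
Var(X) = E[X²] − (E[X])² = 65.2413 − 46.296 = 18.9452.

18.945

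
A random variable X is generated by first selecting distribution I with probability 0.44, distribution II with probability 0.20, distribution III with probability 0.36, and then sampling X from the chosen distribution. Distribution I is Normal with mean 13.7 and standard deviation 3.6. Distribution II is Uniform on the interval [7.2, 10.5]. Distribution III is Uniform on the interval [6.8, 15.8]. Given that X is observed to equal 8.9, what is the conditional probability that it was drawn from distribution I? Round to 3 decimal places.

Likelihoods f(8.9 | ·): I: 0.0455584; II: 0.30303; III: 0.111111.
Posterior ∝ prior × likelihood. Numerator for I: 0.44·0.0455584 = 0.0200457.
Normalizing constant: 0.44·0.0455584 + 0.2·0.30303 + 0.36·0.111111 = 0.120652.
P(I | observation) = 0.0200457 / 0.120652 = 0.166145.

0.166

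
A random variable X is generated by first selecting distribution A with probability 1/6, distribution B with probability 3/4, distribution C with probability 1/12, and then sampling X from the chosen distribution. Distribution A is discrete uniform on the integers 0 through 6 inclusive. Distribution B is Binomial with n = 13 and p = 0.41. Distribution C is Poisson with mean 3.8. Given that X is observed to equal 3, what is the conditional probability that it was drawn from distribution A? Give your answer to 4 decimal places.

Likelihoods P(X=3 | ·): A: 0.142857; B: 0.100748; C: 0.204588.
Posterior ∝ prior × likelihood. Numerator for A: 0.166667·0.142857 = 0.0238095.
Normalizing constant: 0.166667·0.142857 + 0.75·0.100748 + 0.0833333·0.204588 = 0.11642.
P(A | observation) = 0.0238095 / 0.11642 = 0.204514.

0.2045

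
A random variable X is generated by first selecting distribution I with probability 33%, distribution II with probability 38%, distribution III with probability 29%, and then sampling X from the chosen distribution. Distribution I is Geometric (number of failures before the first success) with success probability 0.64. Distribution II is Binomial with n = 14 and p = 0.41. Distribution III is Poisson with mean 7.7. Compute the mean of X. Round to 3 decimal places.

4.600

Component means — I: 0.5625; II: 5.74; III: 7.7.
E[X] = 0.33·0.5625 + 0.38·5.74 + 0.29·7.7 = 4.59983.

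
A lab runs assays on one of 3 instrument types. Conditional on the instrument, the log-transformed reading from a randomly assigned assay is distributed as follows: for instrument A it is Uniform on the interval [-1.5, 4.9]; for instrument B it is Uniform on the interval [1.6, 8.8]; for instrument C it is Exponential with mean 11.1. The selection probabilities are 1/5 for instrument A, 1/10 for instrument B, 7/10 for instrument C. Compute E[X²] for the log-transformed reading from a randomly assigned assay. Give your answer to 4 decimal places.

176.8907

For each component E[X²] = Var + (mean)², giving A: 6.30333; B: 31.36; C: 246.42.
Overall E[X²] = 0.2·6.30333 + 0.1·31.36 + 0.7·246.42 = 176.891.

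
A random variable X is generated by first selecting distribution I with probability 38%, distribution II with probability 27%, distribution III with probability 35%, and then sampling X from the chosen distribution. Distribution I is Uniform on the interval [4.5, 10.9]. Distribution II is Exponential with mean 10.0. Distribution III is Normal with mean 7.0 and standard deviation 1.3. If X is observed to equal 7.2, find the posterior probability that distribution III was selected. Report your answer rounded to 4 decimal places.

0.5941

Likelihoods f(7.2 | ·): I: 0.15625; II: 0.0486752; III: 0.303268.
Posterior ∝ prior × likelihood. Numerator for III: 0.35·0.303268 = 0.106144.
Normalizing constant: 0.38·0.15625 + 0.27·0.0486752 + 0.35·0.303268 = 0.178661.
P(III | observation) = 0.106144 / 0.178661 = 0.594107.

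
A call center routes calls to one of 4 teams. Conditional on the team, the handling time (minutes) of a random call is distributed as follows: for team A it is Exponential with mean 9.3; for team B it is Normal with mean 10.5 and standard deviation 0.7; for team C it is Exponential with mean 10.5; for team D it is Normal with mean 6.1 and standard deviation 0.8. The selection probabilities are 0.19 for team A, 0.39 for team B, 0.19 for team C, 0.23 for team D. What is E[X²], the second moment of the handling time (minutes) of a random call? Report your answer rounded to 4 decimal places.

For each component E[X²] = Var + (mean)², giving A: 172.98; B: 110.74; C: 220.5; D: 37.85.
Overall E[X²] = 0.19·172.98 + 0.39·110.74 + 0.19·220.5 + 0.23·37.85 = 126.655.

126.6553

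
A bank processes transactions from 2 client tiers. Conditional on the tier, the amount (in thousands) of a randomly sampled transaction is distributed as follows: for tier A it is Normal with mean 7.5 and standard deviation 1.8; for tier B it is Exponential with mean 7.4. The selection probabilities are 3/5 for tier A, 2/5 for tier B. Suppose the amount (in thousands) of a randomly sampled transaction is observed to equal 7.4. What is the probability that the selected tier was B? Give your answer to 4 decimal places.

0.1303

Likelihoods f(7.4 | ·): A: 0.221293; B: 0.0497134.
Posterior ∝ prior × likelihood. Numerator for B: 0.4·0.0497134 = 0.0198854.
Normalizing constant: 0.6·0.221293 + 0.4·0.0497134 = 0.152661.
P(B | observation) = 0.0198854 / 0.152661 = 0.130258.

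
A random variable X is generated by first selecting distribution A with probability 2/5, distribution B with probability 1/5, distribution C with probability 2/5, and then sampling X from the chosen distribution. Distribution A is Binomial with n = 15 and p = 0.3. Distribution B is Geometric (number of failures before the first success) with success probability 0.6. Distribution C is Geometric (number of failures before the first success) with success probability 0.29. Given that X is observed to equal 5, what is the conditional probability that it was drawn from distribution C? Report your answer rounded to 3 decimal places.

0.200

Likelihoods P(X=5 | ·): A: 0.20613; B: 0.006144; C: 0.0523227.
Posterior ∝ prior × likelihood. Numerator for C: 0.4·0.0523227 = 0.0209291.
Normalizing constant: 0.4·0.20613 + 0.2·0.006144 + 0.4·0.0523227 = 0.10461.
P(C | observation) = 0.0209291 / 0.10461 = 0.200067.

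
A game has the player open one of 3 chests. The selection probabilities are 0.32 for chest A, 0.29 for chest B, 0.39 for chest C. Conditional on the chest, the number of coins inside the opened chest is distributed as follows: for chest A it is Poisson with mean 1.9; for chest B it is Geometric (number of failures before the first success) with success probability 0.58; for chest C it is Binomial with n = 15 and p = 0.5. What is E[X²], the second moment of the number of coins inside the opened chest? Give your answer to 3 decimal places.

For each component E[X²] = Var + (mean)², giving A: 5.51; B: 1.77289; C: 60.
Overall E[X²] = 0.32·5.51 + 0.29·1.77289 + 0.39·60 = 25.6773.

25.677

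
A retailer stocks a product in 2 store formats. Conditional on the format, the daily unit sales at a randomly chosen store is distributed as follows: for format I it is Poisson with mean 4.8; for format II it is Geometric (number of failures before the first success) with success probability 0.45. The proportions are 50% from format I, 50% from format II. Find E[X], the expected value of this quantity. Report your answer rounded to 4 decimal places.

Component means — I: 4.8; II: 1.22222.
E[X] = 0.5·4.8 + 0.5·1.22222 = 3.01111.

3.0111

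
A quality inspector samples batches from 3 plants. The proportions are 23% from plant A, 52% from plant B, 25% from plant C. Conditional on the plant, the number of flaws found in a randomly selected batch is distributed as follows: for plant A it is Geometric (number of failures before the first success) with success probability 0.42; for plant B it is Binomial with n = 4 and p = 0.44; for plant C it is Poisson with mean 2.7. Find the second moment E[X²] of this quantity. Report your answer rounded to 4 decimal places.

5.8156

For each component E[X²] = Var + (mean)², giving A: 5.19501; B: 4.0832; C: 9.99.
Overall E[X²] = 0.23·5.19501 + 0.52·4.0832 + 0.25·9.99 = 5.81562.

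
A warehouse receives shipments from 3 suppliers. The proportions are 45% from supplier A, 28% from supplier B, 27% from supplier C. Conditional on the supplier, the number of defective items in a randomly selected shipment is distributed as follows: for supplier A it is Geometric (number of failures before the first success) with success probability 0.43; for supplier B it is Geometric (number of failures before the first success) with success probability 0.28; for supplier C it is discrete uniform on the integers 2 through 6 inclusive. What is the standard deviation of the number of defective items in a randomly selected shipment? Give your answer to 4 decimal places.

2.3911

Per component, A: μ=1.32558, E[X²]=4.83991; B: μ=2.57143, E[X²]=15.7959; C: μ=4, E[X²]=18.
E[X] = 0.45·1.32558 + 0.28·2.57143 + 0.27·4 = 2.39651.
E[X²] = 0.45·4.83991 + 0.28·15.7959 + 0.27·18 = 11.4608.
Var(X) = E[X²] − (E[X])² = 11.4608 − 5.74327 = 5.71755.
SD(X) = √5.71755 = 2.39114.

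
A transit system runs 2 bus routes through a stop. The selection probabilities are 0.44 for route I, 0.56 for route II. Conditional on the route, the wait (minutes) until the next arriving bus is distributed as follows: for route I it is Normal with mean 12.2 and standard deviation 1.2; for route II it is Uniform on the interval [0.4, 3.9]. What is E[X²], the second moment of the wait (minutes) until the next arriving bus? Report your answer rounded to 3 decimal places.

For each component E[X²] = Var + (mean)², giving I: 150.28; II: 5.64333.
Overall E[X²] = 0.44·150.28 + 0.56·5.64333 = 69.2835.

69.283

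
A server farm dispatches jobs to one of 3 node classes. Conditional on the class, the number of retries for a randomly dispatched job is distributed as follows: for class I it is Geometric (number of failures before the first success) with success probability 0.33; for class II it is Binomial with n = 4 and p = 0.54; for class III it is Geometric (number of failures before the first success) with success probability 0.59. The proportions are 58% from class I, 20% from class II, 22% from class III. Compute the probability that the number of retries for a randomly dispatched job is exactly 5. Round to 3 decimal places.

Conditional on each class, P(X = 5): I: 0.0445541; II: 0; III: 0.00683552.
By total probability, P(X = 5) = 0.58·0.0445541 + 0.2·0 + 0.22·0.00683552 = 0.0273452.

0.027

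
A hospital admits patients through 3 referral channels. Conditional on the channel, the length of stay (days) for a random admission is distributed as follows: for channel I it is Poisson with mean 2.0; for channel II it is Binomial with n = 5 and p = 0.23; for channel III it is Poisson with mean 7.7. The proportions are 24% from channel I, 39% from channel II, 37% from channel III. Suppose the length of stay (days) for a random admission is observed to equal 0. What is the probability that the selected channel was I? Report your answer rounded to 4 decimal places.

Likelihoods P(X=0 | ·): I: 0.135335; II: 0.270678; III: 0.000452827.
Posterior ∝ prior × likelihood. Numerator for I: 0.24·0.135335 = 0.0324805.
Normalizing constant: 0.24·0.135335 + 0.39·0.270678 + 0.37·0.000452827 = 0.138213.
P(I | observation) = 0.0324805 / 0.138213 = 0.235004.

0.2350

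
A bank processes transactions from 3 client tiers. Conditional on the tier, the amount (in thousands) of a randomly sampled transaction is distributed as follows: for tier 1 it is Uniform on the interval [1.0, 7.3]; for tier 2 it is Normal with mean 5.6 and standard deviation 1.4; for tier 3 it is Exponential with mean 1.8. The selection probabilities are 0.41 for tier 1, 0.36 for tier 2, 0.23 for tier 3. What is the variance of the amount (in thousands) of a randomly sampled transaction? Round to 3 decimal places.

4.834

Per component, 1: μ=4.15, E[X²]=20.53; 2: μ=5.6, E[X²]=33.32; 3: μ=1.8, E[X²]=6.48.
E[X] = 0.41·4.15 + 0.36·5.6 + 0.23·1.8 = 4.1315.
E[X²] = 0.41·20.53 + 0.36·33.32 + 0.23·6.48 = 21.9029.
Var(X) = E[X²] − (E[X])² = 21.9029 − 17.0693 = 4.83361.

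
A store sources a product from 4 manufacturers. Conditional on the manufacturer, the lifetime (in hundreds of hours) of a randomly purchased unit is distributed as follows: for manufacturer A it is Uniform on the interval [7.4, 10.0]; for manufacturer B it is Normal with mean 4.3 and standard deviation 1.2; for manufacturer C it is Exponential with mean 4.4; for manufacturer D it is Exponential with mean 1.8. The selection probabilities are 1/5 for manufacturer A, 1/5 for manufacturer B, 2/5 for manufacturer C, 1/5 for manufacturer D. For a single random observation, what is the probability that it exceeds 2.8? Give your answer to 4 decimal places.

Conditional on each manufacturer, P(X > 2.8): A: 1; B: 0.89435; C: 0.529213; D: 0.211072.
By total probability, P(X > 2.8) = 0.2·1 + 0.2·0.89435 + 0.4·0.529213 + 0.2·0.211072 = 0.63277.

0.6328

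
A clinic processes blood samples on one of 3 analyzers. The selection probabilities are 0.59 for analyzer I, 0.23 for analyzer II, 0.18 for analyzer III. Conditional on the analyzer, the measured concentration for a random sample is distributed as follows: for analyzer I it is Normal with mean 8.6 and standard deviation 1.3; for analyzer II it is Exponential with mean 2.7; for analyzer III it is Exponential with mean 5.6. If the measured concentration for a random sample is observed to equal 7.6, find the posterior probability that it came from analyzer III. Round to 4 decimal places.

0.0559

Likelihoods f(7.6 | ·): I: 0.228285; II: 0.022191; III: 0.0459634.
Posterior ∝ prior × likelihood. Numerator for III: 0.18·0.0459634 = 0.00827342.
Normalizing constant: 0.59·0.228285 + 0.23·0.022191 + 0.18·0.0459634 = 0.148065.
P(III | observation) = 0.00827342 / 0.148065 = 0.0558767.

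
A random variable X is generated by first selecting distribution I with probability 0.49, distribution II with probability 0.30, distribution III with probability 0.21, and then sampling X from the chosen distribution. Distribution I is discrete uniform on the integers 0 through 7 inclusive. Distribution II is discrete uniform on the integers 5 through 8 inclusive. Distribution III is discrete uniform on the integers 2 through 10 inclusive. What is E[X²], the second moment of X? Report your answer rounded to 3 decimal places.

30.585

For each component E[X²] = Var + (mean)², giving I: 17.5; II: 43.5; III: 42.6667.
Overall E[X²] = 0.49·17.5 + 0.3·43.5 + 0.21·42.6667 = 30.585.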